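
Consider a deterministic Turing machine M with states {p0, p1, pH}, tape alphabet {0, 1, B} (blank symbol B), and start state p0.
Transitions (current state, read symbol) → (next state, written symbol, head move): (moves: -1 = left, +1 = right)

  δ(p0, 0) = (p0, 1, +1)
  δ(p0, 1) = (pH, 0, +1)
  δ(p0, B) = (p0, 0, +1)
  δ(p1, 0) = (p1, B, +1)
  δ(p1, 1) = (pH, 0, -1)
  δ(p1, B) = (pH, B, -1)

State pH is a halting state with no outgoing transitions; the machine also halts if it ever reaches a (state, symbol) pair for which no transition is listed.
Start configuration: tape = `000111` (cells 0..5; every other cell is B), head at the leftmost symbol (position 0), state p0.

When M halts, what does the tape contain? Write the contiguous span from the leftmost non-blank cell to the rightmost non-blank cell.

111011

p0 | [0]00111   read 0 → write 1, move +1, go to p0
p0 | 1[0]0111   read 0 → write 1, move +1, go to p0
p0 | 11[0]111   read 0 → write 1, move +1, go to p0
p0 | 111[1]11   read 1 → write 0, move +1, go to pH
pH | 1110[1]1
The non-blank tape span at halt is 111011.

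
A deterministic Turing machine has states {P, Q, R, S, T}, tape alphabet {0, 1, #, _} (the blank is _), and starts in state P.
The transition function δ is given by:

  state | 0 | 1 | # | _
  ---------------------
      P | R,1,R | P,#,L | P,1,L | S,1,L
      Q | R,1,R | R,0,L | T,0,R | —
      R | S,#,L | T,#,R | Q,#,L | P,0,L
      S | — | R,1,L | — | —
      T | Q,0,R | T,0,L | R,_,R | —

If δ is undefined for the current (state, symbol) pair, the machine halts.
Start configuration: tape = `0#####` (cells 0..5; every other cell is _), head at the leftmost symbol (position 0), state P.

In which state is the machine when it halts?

state=P head=0 tape=___[0]#####   (P,0)→(R,1,R)
state=R head=1 tape=___1[#]####   (R,#)→(Q,#,L)
state=Q head=0 tape=___[1]#####   (Q,1)→(R,0,L)
state=R head=-1 tape=__[_]0#####   (R,_)→(P,0,L)
state=P head=-2 tape=_[_]00#####   (P,_)→(S,1,L)
state=S head=-3 tape=[_]100#####
No transition is defined for (S, _); M halts in state S.

S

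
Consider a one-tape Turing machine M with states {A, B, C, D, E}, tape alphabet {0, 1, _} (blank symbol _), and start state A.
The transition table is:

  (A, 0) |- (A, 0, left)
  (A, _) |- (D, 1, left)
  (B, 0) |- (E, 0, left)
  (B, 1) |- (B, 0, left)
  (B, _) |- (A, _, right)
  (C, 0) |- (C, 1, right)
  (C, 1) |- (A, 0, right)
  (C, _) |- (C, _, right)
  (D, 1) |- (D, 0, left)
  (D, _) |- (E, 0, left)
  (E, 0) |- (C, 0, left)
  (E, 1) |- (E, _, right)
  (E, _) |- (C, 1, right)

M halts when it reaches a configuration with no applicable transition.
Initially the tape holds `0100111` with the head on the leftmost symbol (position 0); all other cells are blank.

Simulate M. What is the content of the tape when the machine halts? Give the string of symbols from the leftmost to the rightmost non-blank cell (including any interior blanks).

1100100111

A | ___[0]100111   read 0 → write 0, move left, go to A
A | __[_]0100111   read _ → write 1, move left, go to D
D | _[_]10100111   read _ → write 0, move left, go to E
E | [_]010100111   read _ → write 1, move right, go to C
C | 1[0]10100111   read 0 → write 1, move right, go to C
C | 11[1]0100111   read 1 → write 0, move right, go to A
A | 110[0]100111   read 0 → write 0, move left, go to A
A | 11[0]0100111   read 0 → write 0, move left, go to A
A | 1[1]00100111
The non-blank tape span at halt is 1100100111.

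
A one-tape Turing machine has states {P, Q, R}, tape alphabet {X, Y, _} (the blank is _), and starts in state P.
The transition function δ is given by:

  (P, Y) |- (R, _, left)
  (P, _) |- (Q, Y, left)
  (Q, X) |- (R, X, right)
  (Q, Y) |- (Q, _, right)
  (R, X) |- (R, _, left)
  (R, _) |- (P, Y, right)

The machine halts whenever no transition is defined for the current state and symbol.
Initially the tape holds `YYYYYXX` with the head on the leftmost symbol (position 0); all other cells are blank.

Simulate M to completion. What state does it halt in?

state=P head=0 tape=_[Y]YYYYXX   (P,Y)→(R,_,left)
state=R head=-1 tape=[_]_YYYYXX   (R,_)→(P,Y,right)
state=P head=0 tape=Y[_]YYYYXX   (P,_)→(Q,Y,left)
state=Q head=-1 tape=[Y]YYYYYXX   (Q,Y)→(Q,_,right)
state=Q head=0 tape=_[Y]YYYYXX   (Q,Y)→(Q,_,right)
state=Q head=1 tape=__[Y]YYYXX   (Q,Y)→(Q,_,right)
state=Q head=2 tape=___[Y]YYXX   (Q,Y)→(Q,_,right)
state=Q head=3 tape=____[Y]YXX   (Q,Y)→(Q,_,right)
state=Q head=4 tape=_____[Y]XX   (Q,Y)→(Q,_,right)
state=Q head=5 tape=______[X]X   (Q,X)→(R,X,right)
state=R head=6 tape=______X[X]   (R,X)→(R,_,left)
state=R head=5 tape=______[X]_   (R,X)→(R,_,left)
state=R head=4 tape=_____[_]__   (R,_)→(P,Y,right)
state=P head=5 tape=_____Y[_]_   (P,_)→(Q,Y,left)
state=Q head=4 tape=_____[Y]Y_   (Q,Y)→(Q,_,right)
state=Q head=5 tape=______[Y]_   (Q,Y)→(Q,_,right)
state=Q head=6 tape=_______[_]
No transition is defined for (Q, _); M halts in state Q.

Q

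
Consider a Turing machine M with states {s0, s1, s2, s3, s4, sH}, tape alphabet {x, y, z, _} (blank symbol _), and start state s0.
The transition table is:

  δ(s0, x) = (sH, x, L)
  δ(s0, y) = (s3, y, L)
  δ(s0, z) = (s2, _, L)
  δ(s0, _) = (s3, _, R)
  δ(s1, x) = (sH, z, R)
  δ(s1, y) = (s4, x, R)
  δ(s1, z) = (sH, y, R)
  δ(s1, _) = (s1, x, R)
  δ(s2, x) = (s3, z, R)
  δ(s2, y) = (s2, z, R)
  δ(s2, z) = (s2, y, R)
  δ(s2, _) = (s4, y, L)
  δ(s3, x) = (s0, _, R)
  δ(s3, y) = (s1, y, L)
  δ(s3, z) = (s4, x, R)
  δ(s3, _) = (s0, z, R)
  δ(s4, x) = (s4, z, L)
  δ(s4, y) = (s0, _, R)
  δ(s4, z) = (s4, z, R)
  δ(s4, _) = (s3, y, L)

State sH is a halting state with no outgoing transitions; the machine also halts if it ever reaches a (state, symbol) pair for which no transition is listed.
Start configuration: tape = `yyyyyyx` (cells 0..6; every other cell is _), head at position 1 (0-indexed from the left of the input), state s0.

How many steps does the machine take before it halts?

26

s0 | _y[y]yyyyx   read y → write y, move L, go to s3
s3 | _[y]yyyyyx   read y → write y, move L, go to s1
s1 | [_]yyyyyyx   read _ → write x, move R, go to s1
s1 | x[y]yyyyyx   read y → write x, move R, go to s4
s4 | xx[y]yyyyx   read y → write _, move R, go to s0
s0 | xx_[y]yyyx   read y → write y, move L, go to s3
s3 | xx[_]yyyyx   read _ → write z, move R, go to s0
s0 | xxz[y]yyyx   read y → write y, move L, go to s3
s3 | xx[z]yyyyx   read z → write x, move R, go to s4
s4 | xxx[y]yyyx   read y → write _, move R, go to s0
s0 | xxx_[y]yyx   read y → write y, move L, go to s3
s3 | xxx[_]yyyx   read _ → write z, move R, go to s0
s0 | xxxz[y]yyx   read y → write y, move L, go to s3
s3 | xxx[z]yyyx   read z → write x, move R, go to s4
s4 | xxxx[y]yyx   read y → write _, move R, go to s0
s0 | xxxx_[y]yx   read y → write y, move L, go to s3
s3 | xxxx[_]yyx   read _ → write z, move R, go to s0
s0 | xxxxz[y]yx   read y → write y, move L, go to s3
s3 | xxxx[z]yyx   read z → write x, move R, go to s4
s4 | xxxxx[y]yx   read y → write _, move R, go to s0
s0 | xxxxx_[y]x   read y → write y, move L, go to s3
s3 | xxxxx[_]yx   read _ → write z, move R, go to s0
s0 | xxxxxz[y]x   read y → write y, move L, go to s3
s3 | xxxxx[z]yx   read z → write x, move R, go to s4
s4 | xxxxxx[y]x   read y → write _, move R, go to s0
s0 | xxxxxx_[x]   read x → write x, move L, go to sH
sH | xxxxxx[_]x
M halts after 26 transitions.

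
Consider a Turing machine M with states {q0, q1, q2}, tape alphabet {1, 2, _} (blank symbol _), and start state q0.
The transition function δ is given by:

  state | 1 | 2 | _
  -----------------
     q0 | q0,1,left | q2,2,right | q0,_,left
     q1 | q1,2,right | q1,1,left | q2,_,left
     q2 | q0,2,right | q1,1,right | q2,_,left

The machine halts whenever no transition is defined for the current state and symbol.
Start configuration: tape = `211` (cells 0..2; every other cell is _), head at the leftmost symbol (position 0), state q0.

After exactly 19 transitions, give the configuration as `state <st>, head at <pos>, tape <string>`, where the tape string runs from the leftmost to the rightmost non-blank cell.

q0 | [2]11_   read 2 → write 2, move right, go to q2
q2 | 2[1]1_   read 1 → write 2, move right, go to q0
q0 | 22[1]_   read 1 → write 1, move left, go to q0
q0 | 2[2]1_   read 2 → write 2, move right, go to q2
q2 | 22[1]_   read 1 → write 2, move right, go to q0
q0 | 222[_]   read _ → write _, move left, go to q0
q0 | 22[2]_   read 2 → write 2, move right, go to q2
q2 | 222[_]   read _ → write _, move left, go to q2
q2 | 22[2]_   read 2 → write 1, move right, go to q1
q1 | 221[_]   read _ → write _, move left, go to q2
q2 | 22[1]_   read 1 → write 2, move right, go to q0
q0 | 222[_]   read _ → write _, move left, go to q0
q0 | 22[2]_   read 2 → write 2, move right, go to q2
q2 | 222[_]   read _ → write _, move left, go to q2
q2 | 22[2]_   read 2 → write 1, move right, go to q1
q1 | 221[_]   read _ → write _, move left, go to q2
q2 | 22[1]_   read 1 → write 2, move right, go to q0
q0 | 222[_]   read _ → write _, move left, go to q0
q0 | 22[2]_   read 2 → write 2, move right, go to q2
q2 | 222[_]
After 19 steps: state q2, head at 3, tape 222.

state q2, head at 3, tape 222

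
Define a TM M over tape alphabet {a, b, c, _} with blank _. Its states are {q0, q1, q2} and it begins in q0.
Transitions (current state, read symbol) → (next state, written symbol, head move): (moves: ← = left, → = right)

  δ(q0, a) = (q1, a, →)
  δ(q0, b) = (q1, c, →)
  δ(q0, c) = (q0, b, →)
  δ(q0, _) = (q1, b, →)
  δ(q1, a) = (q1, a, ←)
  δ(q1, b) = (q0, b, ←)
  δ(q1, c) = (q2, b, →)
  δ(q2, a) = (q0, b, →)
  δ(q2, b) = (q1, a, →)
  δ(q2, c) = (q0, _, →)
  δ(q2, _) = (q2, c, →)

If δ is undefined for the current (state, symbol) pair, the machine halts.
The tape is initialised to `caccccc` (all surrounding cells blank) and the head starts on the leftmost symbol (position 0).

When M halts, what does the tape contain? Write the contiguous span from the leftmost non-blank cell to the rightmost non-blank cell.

bab_bbbb

state=q0 head=0 tape=[c]accccc__   (q0,c)→(q0,b,→)
state=q0 head=1 tape=b[a]ccccc__   (q0,a)→(q1,a,→)
state=q1 head=2 tape=ba[c]cccc__   (q1,c)→(q2,b,→)
state=q2 head=3 tape=bab[c]ccc__   (q2,c)→(q0,_,→)
state=q0 head=4 tape=bab_[c]cc__   (q0,c)→(q0,b,→)
state=q0 head=5 tape=bab_b[c]c__   (q0,c)→(q0,b,→)
state=q0 head=6 tape=bab_bb[c]__   (q0,c)→(q0,b,→)
state=q0 head=7 tape=bab_bbb[_]_   (q0,_)→(q1,b,→)
state=q1 head=8 tape=bab_bbbb[_]
The non-blank tape span at halt is bab_bbbb.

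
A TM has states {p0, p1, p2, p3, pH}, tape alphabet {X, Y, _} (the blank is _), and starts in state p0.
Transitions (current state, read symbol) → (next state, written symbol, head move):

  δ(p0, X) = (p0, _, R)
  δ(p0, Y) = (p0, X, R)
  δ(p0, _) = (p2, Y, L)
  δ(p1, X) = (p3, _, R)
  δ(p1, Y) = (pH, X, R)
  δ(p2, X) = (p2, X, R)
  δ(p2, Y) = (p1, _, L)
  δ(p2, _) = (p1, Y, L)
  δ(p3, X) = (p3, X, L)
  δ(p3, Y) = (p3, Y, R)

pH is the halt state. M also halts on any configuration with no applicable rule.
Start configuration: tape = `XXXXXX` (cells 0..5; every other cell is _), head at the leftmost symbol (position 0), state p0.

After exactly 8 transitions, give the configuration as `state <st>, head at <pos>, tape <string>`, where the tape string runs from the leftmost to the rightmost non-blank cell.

state p1, head at 4, tape YY

state=p0 head=0 tape=[X]XXXXX_   (p0,X)→(p0,_,R)
state=p0 head=1 tape=_[X]XXXX_   (p0,X)→(p0,_,R)
state=p0 head=2 tape=__[X]XXX_   (p0,X)→(p0,_,R)
state=p0 head=3 tape=___[X]XX_   (p0,X)→(p0,_,R)
state=p0 head=4 tape=____[X]X_   (p0,X)→(p0,_,R)
state=p0 head=5 tape=_____[X]_   (p0,X)→(p0,_,R)
state=p0 head=6 tape=______[_]   (p0,_)→(p2,Y,L)
state=p2 head=5 tape=_____[_]Y   (p2,_)→(p1,Y,L)
state=p1 head=4 tape=____[_]YY
After 8 steps: state p1, head at 4, tape YY.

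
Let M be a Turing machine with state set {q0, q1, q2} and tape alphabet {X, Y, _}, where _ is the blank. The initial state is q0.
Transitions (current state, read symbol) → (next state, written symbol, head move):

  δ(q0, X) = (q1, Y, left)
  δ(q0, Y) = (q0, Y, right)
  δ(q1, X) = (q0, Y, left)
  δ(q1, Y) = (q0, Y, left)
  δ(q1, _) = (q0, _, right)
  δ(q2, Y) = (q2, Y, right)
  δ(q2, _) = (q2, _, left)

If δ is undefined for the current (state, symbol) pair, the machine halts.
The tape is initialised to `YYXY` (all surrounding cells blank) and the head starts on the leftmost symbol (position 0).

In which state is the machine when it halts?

q0 | [Y]YXY_   read Y → write Y, move right, go to q0
q0 | Y[Y]XY_   read Y → write Y, move right, go to q0
q0 | YY[X]Y_   read X → write Y, move left, go to q1
q1 | Y[Y]YY_   read Y → write Y, move left, go to q0
q0 | [Y]YYY_   read Y → write Y, move right, go to q0
q0 | Y[Y]YY_   read Y → write Y, move right, go to q0
q0 | YY[Y]Y_   read Y → write Y, move right, go to q0
q0 | YYY[Y]_   read Y → write Y, move right, go to q0
q0 | YYYY[_]
No transition is defined for (q0, _); M halts in state q0.

q0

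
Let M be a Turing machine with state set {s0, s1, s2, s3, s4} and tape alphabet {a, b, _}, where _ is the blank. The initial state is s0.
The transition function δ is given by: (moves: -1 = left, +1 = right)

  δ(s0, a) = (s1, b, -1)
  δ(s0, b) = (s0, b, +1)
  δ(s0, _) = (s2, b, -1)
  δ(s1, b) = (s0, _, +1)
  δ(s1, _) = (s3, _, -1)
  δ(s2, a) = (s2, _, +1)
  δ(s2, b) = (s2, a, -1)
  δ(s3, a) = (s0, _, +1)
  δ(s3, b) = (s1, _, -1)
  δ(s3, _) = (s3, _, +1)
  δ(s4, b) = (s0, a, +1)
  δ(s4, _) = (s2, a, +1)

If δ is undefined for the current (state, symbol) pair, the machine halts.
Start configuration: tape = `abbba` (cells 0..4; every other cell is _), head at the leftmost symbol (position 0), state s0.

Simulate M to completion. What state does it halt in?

state=s0 head=0 tape=__[a]bbba_   (s0,a)→(s1,b,-1)
state=s1 head=-1 tape=_[_]bbbba_   (s1,_)→(s3,_,-1)
state=s3 head=-2 tape=[_]_bbbba_   (s3,_)→(s3,_,+1)
state=s3 head=-1 tape=_[_]bbbba_   (s3,_)→(s3,_,+1)
state=s3 head=0 tape=__[b]bbba_   (s3,b)→(s1,_,-1)
state=s1 head=-1 tape=_[_]_bbba_   (s1,_)→(s3,_,-1)
state=s3 head=-2 tape=[_]__bbba_   (s3,_)→(s3,_,+1)
state=s3 head=-1 tape=_[_]_bbba_   (s3,_)→(s3,_,+1)
state=s3 head=0 tape=__[_]bbba_   (s3,_)→(s3,_,+1)
state=s3 head=1 tape=___[b]bba_   (s3,b)→(s1,_,-1)
state=s1 head=0 tape=__[_]_bba_   (s1,_)→(s3,_,-1)
state=s3 head=-1 tape=_[_]__bba_   (s3,_)→(s3,_,+1)
state=s3 head=0 tape=__[_]_bba_   (s3,_)→(s3,_,+1)
state=s3 head=1 tape=___[_]bba_   (s3,_)→(s3,_,+1)
state=s3 head=2 tape=____[b]ba_   (s3,b)→(s1,_,-1)
state=s1 head=1 tape=___[_]_ba_   (s1,_)→(s3,_,-1)
state=s3 head=0 tape=__[_]__ba_   (s3,_)→(s3,_,+1)
state=s3 head=1 tape=___[_]_ba_   (s3,_)→(s3,_,+1)
state=s3 head=2 tape=____[_]ba_   (s3,_)→(s3,_,+1)
state=s3 head=3 tape=_____[b]a_   (s3,b)→(s1,_,-1)
state=s1 head=2 tape=____[_]_a_   (s1,_)→(s3,_,-1)
state=s3 head=1 tape=___[_]__a_   (s3,_)→(s3,_,+1)
state=s3 head=2 tape=____[_]_a_   (s3,_)→(s3,_,+1)
state=s3 head=3 tape=_____[_]a_   (s3,_)→(s3,_,+1)
state=s3 head=4 tape=______[a]_   (s3,a)→(s0,_,+1)
state=s0 head=5 tape=_______[_]   (s0,_)→(s2,b,-1)
state=s2 head=4 tape=______[_]b
No transition is defined for (s2, _); M halts in state s2.

s2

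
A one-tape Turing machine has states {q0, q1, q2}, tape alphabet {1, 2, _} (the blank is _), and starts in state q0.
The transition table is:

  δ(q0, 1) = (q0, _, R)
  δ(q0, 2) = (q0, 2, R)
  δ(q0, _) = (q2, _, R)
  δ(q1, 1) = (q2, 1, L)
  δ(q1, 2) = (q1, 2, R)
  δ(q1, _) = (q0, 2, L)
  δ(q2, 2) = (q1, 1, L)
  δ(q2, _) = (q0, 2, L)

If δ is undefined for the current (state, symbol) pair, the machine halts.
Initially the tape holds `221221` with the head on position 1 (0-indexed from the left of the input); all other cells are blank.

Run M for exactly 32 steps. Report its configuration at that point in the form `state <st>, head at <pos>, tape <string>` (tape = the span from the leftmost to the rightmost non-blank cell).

state=q0 head=1 tape=2[2]1221____   (q0,2)→(q0,2,R)
state=q0 head=2 tape=22[1]221____   (q0,1)→(q0,_,R)
state=q0 head=3 tape=22_[2]21____   (q0,2)→(q0,2,R)
state=q0 head=4 tape=22_2[2]1____   (q0,2)→(q0,2,R)
state=q0 head=5 tape=22_22[1]____   (q0,1)→(q0,_,R)
state=q0 head=6 tape=22_22_[_]___   (q0,_)→(q2,_,R)
state=q2 head=7 tape=22_22__[_]__   (q2,_)→(q0,2,L)
state=q0 head=6 tape=22_22_[_]2__   (q0,_)→(q2,_,R)
state=q2 head=7 tape=22_22__[2]__   (q2,2)→(q1,1,L)
state=q1 head=6 tape=22_22_[_]1__   (q1,_)→(q0,2,L)
state=q0 head=5 tape=22_22[_]21__   (q0,_)→(q2,_,R)
state=q2 head=6 tape=22_22_[2]1__   (q2,2)→(q1,1,L)
state=q1 head=5 tape=22_22[_]11__   (q1,_)→(q0,2,L)
state=q0 head=4 tape=22_2[2]211__   (q0,2)→(q0,2,R)
state=q0 head=5 tape=22_22[2]11__   (q0,2)→(q0,2,R)
state=q0 head=6 tape=22_222[1]1__   (q0,1)→(q0,_,R)
state=q0 head=7 tape=22_222_[1]__   (q0,1)→(q0,_,R)
state=q0 head=8 tape=22_222__[_]_   (q0,_)→(q2,_,R)
state=q2 head=9 tape=22_222___[_]   (q2,_)→(q0,2,L)
state=q0 head=8 tape=22_222__[_]2   (q0,_)→(q2,_,R)
state=q2 head=9 tape=22_222___[2]   (q2,2)→(q1,1,L)
state=q1 head=8 tape=22_222__[_]1   (q1,_)→(q0,2,L)
state=q0 head=7 tape=22_222_[_]21   (q0,_)→(q2,_,R)
state=q2 head=8 tape=22_222__[2]1   (q2,2)→(q1,1,L)
state=q1 head=7 tape=22_222_[_]11   (q1,_)→(q0,2,L)
state=q0 head=6 tape=22_222[_]211   (q0,_)→(q2,_,R)
state=q2 head=7 tape=22_222_[2]11   (q2,2)→(q1,1,L)
state=q1 head=6 tape=22_222[_]111   (q1,_)→(q0,2,L)
state=q0 head=5 tape=22_22[2]2111   (q0,2)→(q0,2,R)
state=q0 head=6 tape=22_222[2]111   (q0,2)→(q0,2,R)
state=q0 head=7 tape=22_2222[1]11   (q0,1)→(q0,_,R)
state=q0 head=8 tape=22_2222_[1]1   (q0,1)→(q0,_,R)
state=q0 head=9 tape=22_2222__[1]
After 32 steps: state q0, head at 9, tape 22_2222__1.

state q0, head at 9, tape 22_2222__1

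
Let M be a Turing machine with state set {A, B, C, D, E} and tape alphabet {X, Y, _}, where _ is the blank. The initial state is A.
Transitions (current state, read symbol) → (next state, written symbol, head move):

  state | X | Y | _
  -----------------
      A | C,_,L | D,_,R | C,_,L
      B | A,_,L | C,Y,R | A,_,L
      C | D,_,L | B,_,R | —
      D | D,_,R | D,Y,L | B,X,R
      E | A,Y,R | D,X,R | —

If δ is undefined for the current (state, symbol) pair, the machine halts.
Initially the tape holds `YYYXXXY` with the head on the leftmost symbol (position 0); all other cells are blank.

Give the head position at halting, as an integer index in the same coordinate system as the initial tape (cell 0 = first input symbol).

state=A head=0 tape=__[Y]YYXXXY   (A,Y)→(D,_,R)
state=D head=1 tape=___[Y]YXXXY   (D,Y)→(D,Y,L)
state=D head=0 tape=__[_]YYXXXY   (D,_)→(B,X,R)
state=B head=1 tape=__X[Y]YXXXY   (B,Y)→(C,Y,R)
state=C head=2 tape=__XY[Y]XXXY   (C,Y)→(B,_,R)
state=B head=3 tape=__XY_[X]XXY   (B,X)→(A,_,L)
state=A head=2 tape=__XY[_]_XXY   (A,_)→(C,_,L)
state=C head=1 tape=__X[Y]__XXY   (C,Y)→(B,_,R)
state=B head=2 tape=__X_[_]_XXY   (B,_)→(A,_,L)
state=A head=1 tape=__X[_]__XXY   (A,_)→(C,_,L)
state=C head=0 tape=__[X]___XXY   (C,X)→(D,_,L)
state=D head=-1 tape=_[_]____XXY   (D,_)→(B,X,R)
state=B head=0 tape=_X[_]___XXY   (B,_)→(A,_,L)
state=A head=-1 tape=_[X]____XXY   (A,X)→(C,_,L)
state=C head=-2 tape=[_]_____XXY
At halt the head is at cell -2.

-2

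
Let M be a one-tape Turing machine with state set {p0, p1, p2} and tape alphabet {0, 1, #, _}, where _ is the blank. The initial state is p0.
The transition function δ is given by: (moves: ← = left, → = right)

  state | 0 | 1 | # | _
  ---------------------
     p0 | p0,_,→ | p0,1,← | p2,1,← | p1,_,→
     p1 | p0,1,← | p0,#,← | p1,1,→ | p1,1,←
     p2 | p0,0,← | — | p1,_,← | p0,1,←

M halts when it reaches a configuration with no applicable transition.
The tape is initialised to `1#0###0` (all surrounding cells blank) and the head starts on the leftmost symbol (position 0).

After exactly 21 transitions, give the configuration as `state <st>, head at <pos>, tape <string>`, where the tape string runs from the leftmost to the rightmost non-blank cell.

p0 | _[1]#0###0   read 1 → write 1, move ←, go to p0
p0 | [_]1#0###0   read _ → write _, move →, go to p1
p1 | _[1]#0###0   read 1 → write #, move ←, go to p0
p0 | [_]##0###0   read _ → write _, move →, go to p1
p1 | _[#]#0###0   read # → write 1, move →, go to p1
p1 | _1[#]0###0   read # → write 1, move →, go to p1
p1 | _11[0]###0   read 0 → write 1, move ←, go to p0
p0 | _1[1]1###0   read 1 → write 1, move ←, go to p0
p0 | _[1]11###0   read 1 → write 1, move ←, go to p0
p0 | [_]111###0   read _ → write _, move →, go to p1
p1 | _[1]11###0   read 1 → write #, move ←, go to p0
p0 | [_]#11###0   read _ → write _, move →, go to p1
p1 | _[#]11###0   read # → write 1, move →, go to p1
p1 | _1[1]1###0   read 1 → write #, move ←, go to p0
p0 | _[1]#1###0   read 1 → write 1, move ←, go to p0
p0 | [_]1#1###0   read _ → write _, move →, go to p1
p1 | _[1]#1###0   read 1 → write #, move ←, go to p0
p0 | [_]##1###0   read _ → write _, move →, go to p1
p1 | _[#]#1###0   read # → write 1, move →, go to p1
p1 | _1[#]1###0   read # → write 1, move →, go to p1
p1 | _11[1]###0   read 1 → write #, move ←, go to p0
p0 | _1[1]####0
After 21 steps: state p0, head at 1, tape 11####0.

state p0, head at 1, tape 11####0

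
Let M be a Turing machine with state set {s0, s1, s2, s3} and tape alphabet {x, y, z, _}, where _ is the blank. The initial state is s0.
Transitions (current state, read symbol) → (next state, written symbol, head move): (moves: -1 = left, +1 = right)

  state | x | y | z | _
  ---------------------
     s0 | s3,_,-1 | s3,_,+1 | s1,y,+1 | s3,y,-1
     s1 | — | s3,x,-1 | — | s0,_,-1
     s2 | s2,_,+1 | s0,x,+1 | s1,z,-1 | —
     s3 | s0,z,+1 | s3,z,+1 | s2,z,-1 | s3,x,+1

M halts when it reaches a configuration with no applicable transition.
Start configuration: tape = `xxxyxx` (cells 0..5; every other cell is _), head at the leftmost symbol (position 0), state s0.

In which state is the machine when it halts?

state=s0 head=0 tape=___[x]xxyxx   (s0,x)→(s3,_,-1)
state=s3 head=-1 tape=__[_]_xxyxx   (s3,_)→(s3,x,+1)
state=s3 head=0 tape=__x[_]xxyxx   (s3,_)→(s3,x,+1)
state=s3 head=1 tape=__xx[x]xyxx   (s3,x)→(s0,z,+1)
state=s0 head=2 tape=__xxz[x]yxx   (s0,x)→(s3,_,-1)
state=s3 head=1 tape=__xx[z]_yxx   (s3,z)→(s2,z,-1)
state=s2 head=0 tape=__x[x]z_yxx   (s2,x)→(s2,_,+1)
state=s2 head=1 tape=__x_[z]_yxx   (s2,z)→(s1,z,-1)
state=s1 head=0 tape=__x[_]z_yxx   (s1,_)→(s0,_,-1)
state=s0 head=-1 tape=__[x]_z_yxx   (s0,x)→(s3,_,-1)
state=s3 head=-2 tape=_[_]__z_yxx   (s3,_)→(s3,x,+1)
state=s3 head=-1 tape=_x[_]_z_yxx   (s3,_)→(s3,x,+1)
state=s3 head=0 tape=_xx[_]z_yxx   (s3,_)→(s3,x,+1)
state=s3 head=1 tape=_xxx[z]_yxx   (s3,z)→(s2,z,-1)
state=s2 head=0 tape=_xx[x]z_yxx   (s2,x)→(s2,_,+1)
state=s2 head=1 tape=_xx_[z]_yxx   (s2,z)→(s1,z,-1)
state=s1 head=0 tape=_xx[_]z_yxx   (s1,_)→(s0,_,-1)
state=s0 head=-1 tape=_x[x]_z_yxx   (s0,x)→(s3,_,-1)
state=s3 head=-2 tape=_[x]__z_yxx   (s3,x)→(s0,z,+1)
state=s0 head=-1 tape=_z[_]_z_yxx   (s0,_)→(s3,y,-1)
state=s3 head=-2 tape=_[z]y_z_yxx   (s3,z)→(s2,z,-1)
state=s2 head=-3 tape=[_]zy_z_yxx
No transition is defined for (s2, _); M halts in state s2.

s2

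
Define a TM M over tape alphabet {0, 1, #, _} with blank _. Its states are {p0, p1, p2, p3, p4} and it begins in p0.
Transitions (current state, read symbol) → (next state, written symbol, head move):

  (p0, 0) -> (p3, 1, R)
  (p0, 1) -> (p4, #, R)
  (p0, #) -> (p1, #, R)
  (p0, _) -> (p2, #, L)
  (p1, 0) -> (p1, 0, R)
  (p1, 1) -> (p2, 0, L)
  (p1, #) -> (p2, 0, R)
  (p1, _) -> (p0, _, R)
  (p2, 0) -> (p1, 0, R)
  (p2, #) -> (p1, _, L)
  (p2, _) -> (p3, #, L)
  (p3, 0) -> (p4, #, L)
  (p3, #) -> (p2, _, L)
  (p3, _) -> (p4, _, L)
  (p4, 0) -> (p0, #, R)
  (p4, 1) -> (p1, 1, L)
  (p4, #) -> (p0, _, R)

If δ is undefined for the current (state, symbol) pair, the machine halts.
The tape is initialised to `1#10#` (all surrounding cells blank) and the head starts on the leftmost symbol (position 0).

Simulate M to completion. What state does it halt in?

p4

p0 | [1]#10#__   read 1 → write #, move R, go to p4
p4 | #[#]10#__   read # → write _, move R, go to p0
p0 | #_[1]0#__   read 1 → write #, move R, go to p4
p4 | #_#[0]#__   read 0 → write #, move R, go to p0
p0 | #_##[#]__   read # → write #, move R, go to p1
p1 | #_###[_]_   read _ → write _, move R, go to p0
p0 | #_###_[_]   read _ → write #, move L, go to p2
p2 | #_###[_]#   read _ → write #, move L, go to p3
p3 | #_##[#]##   read # → write _, move L, go to p2
p2 | #_#[#]_##   read # → write _, move L, go to p1
p1 | #_[#]__##   read # → write 0, move R, go to p2
p2 | #_0[_]_##   read _ → write #, move L, go to p3
p3 | #_[0]#_##   read 0 → write #, move L, go to p4
p4 | #[_]##_##
No transition is defined for (p4, _); M halts in state p4.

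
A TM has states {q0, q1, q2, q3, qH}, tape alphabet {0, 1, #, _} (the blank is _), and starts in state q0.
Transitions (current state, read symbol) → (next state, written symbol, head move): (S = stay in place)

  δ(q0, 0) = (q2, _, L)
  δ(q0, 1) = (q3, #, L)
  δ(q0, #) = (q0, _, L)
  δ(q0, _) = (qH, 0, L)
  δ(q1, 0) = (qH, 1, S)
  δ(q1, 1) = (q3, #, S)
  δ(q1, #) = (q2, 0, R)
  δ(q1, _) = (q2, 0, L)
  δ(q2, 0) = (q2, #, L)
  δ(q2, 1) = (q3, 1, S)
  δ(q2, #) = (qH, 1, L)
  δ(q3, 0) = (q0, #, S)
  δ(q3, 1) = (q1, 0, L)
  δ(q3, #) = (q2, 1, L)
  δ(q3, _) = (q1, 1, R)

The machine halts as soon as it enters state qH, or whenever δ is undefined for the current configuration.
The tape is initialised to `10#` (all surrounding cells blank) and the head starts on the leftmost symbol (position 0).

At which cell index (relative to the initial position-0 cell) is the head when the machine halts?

q0 | ___[1]0#   read 1 → write #, move L, go to q3
q3 | __[_]#0#   read _ → write 1, move R, go to q1
q1 | __1[#]0#   read # → write 0, move R, go to q2
q2 | __10[0]#   read 0 → write #, move L, go to q2
q2 | __1[0]##   read 0 → write #, move L, go to q2
q2 | __[1]###   read 1 → write 1, move S, go to q3
q3 | __[1]###   read 1 → write 0, move L, go to q1
q1 | _[_]0###   read _ → write 0, move L, go to q2
q2 | [_]00###
At halt the head is at cell -3.

-3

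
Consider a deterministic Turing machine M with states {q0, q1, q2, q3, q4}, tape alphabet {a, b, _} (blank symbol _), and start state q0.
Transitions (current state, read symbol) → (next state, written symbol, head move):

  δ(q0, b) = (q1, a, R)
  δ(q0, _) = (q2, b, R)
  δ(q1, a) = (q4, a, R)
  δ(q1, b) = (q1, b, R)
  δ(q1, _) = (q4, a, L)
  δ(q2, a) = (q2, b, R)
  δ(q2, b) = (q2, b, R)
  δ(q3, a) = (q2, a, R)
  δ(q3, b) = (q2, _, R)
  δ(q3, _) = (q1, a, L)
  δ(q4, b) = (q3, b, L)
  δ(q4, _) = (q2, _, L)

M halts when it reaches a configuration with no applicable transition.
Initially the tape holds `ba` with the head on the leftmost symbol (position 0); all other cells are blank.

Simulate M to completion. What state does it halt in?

q2

q0 | [b]a_   read b → write a, move R, go to q1
q1 | a[a]_   read a → write a, move R, go to q4
q4 | aa[_]   read _ → write _, move L, go to q2
q2 | a[a]_   read a → write b, move R, go to q2
q2 | ab[_]
No transition is defined for (q2, _); M halts in state q2.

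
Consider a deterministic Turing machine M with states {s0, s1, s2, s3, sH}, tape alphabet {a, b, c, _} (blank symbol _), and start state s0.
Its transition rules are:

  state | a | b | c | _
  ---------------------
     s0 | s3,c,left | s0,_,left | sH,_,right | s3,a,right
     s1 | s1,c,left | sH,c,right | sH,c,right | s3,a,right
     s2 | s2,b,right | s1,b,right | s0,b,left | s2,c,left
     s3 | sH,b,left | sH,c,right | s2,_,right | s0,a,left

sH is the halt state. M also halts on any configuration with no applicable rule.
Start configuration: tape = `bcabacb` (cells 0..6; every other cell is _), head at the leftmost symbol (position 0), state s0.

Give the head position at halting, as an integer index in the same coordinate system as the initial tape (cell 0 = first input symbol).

state=s0 head=0 tape=___[b]cabacb   (s0,b)→(s0,_,left)
state=s0 head=-1 tape=__[_]_cabacb   (s0,_)→(s3,a,right)
state=s3 head=0 tape=__a[_]cabacb   (s3,_)→(s0,a,left)
state=s0 head=-1 tape=__[a]acabacb   (s0,a)→(s3,c,left)
state=s3 head=-2 tape=_[_]cacabacb   (s3,_)→(s0,a,left)
state=s0 head=-3 tape=[_]acacabacb   (s0,_)→(s3,a,right)
state=s3 head=-2 tape=a[a]cacabacb   (s3,a)→(sH,b,left)
state=sH head=-3 tape=[a]bcacabacb
At halt the head is at cell -3.

-3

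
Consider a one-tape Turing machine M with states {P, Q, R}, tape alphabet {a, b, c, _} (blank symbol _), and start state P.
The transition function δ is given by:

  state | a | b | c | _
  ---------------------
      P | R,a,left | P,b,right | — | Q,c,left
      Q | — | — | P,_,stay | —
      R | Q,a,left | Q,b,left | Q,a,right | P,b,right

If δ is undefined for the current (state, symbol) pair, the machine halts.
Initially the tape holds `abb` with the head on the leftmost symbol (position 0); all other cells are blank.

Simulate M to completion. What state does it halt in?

state=P head=0 tape=__[a]bb   (P,a)→(R,a,left)
state=R head=-1 tape=_[_]abb   (R,_)→(P,b,right)
state=P head=0 tape=_b[a]bb   (P,a)→(R,a,left)
state=R head=-1 tape=_[b]abb   (R,b)→(Q,b,left)
state=Q head=-2 tape=[_]babb
No transition is defined for (Q, _); M halts in state Q.

Q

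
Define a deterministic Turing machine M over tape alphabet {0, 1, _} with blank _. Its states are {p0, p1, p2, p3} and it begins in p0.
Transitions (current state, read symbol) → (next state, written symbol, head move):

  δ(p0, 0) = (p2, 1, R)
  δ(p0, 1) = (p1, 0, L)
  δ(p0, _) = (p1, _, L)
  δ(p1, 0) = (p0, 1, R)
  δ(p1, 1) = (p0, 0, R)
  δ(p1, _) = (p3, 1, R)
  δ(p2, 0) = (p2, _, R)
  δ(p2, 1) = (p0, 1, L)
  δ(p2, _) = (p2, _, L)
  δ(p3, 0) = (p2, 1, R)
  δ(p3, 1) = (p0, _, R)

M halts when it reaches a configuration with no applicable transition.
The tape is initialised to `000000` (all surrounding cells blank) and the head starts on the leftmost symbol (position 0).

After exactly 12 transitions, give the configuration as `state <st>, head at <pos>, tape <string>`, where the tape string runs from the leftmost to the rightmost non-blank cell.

p0 | [0]00000_   read 0 → write 1, move R, go to p2
p2 | 1[0]0000_   read 0 → write _, move R, go to p2
p2 | 1_[0]000_   read 0 → write _, move R, go to p2
p2 | 1__[0]00_   read 0 → write _, move R, go to p2
p2 | 1___[0]0_   read 0 → write _, move R, go to p2
p2 | 1____[0]_   read 0 → write _, move R, go to p2
p2 | 1_____[_]   read _ → write _, move L, go to p2
p2 | 1____[_]_   read _ → write _, move L, go to p2
p2 | 1___[_]__   read _ → write _, move L, go to p2
p2 | 1__[_]___   read _ → write _, move L, go to p2
p2 | 1_[_]____   read _ → write _, move L, go to p2
p2 | 1[_]_____   read _ → write _, move L, go to p2
p2 | [1]______
After 12 steps: state p2, head at 0, tape 1.

state p2, head at 0, tape 1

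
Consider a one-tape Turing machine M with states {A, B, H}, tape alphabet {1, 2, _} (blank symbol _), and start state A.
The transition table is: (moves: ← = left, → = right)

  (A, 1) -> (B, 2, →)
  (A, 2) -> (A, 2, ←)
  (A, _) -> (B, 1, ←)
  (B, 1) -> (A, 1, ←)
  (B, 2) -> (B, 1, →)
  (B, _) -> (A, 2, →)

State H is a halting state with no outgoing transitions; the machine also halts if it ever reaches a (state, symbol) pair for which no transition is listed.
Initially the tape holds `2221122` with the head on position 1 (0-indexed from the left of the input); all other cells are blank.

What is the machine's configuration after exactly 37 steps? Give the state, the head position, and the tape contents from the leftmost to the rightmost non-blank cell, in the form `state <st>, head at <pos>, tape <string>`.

state=A head=1 tape=____2[2]21122   (A,2)→(A,2,←)
state=A head=0 tape=____[2]221122   (A,2)→(A,2,←)
state=A head=-1 tape=___[_]2221122   (A,_)→(B,1,←)
state=B head=-2 tape=__[_]12221122   (B,_)→(A,2,→)
state=A head=-1 tape=__2[1]2221122   (A,1)→(B,2,→)
state=B head=0 tape=__22[2]221122   (B,2)→(B,1,→)
state=B head=1 tape=__221[2]21122   (B,2)→(B,1,→)
state=B head=2 tape=__2211[2]1122   (B,2)→(B,1,→)
state=B head=3 tape=__22111[1]122   (B,1)→(A,1,←)
state=A head=2 tape=__2211[1]1122   (A,1)→(B,2,→)
state=B head=3 tape=__22112[1]122   (B,1)→(A,1,←)
state=A head=2 tape=__2211[2]1122   (A,2)→(A,2,←)
state=A head=1 tape=__221[1]21122   (A,1)→(B,2,→)
state=B head=2 tape=__2212[2]1122   (B,2)→(B,1,→)
state=B head=3 tape=__22121[1]122   (B,1)→(A,1,←)
state=A head=2 tape=__2212[1]1122   (A,1)→(B,2,→)
state=B head=3 tape=__22122[1]122   (B,1)→(A,1,←)
state=A head=2 tape=__2212[2]1122   (A,2)→(A,2,←)
state=A head=1 tape=__221[2]21122   (A,2)→(A,2,←)
state=A head=0 tape=__22[1]221122   (A,1)→(B,2,→)
state=B head=1 tape=__222[2]21122   (B,2)→(B,1,→)
state=B head=2 tape=__2221[2]1122   (B,2)→(B,1,→)
state=B head=3 tape=__22211[1]122   (B,1)→(A,1,←)
state=A head=2 tape=__2221[1]1122   (A,1)→(B,2,→)
state=B head=3 tape=__22212[1]122   (B,1)→(A,1,←)
state=A head=2 tape=__2221[2]1122   (A,2)→(A,2,←)
state=A head=1 tape=__222[1]21122   (A,1)→(B,2,→)
state=B head=2 tape=__2222[2]1122   (B,2)→(B,1,→)
state=B head=3 tape=__22221[1]122   (B,1)→(A,1,←)
state=A head=2 tape=__2222[1]1122   (A,1)→(B,2,→)
state=B head=3 tape=__22222[1]122   (B,1)→(A,1,←)
state=A head=2 tape=__2222[2]1122   (A,2)→(A,2,←)
state=A head=1 tape=__222[2]21122   (A,2)→(A,2,←)
state=A head=0 tape=__22[2]221122   (A,2)→(A,2,←)
state=A head=-1 tape=__2[2]2221122   (A,2)→(A,2,←)
state=A head=-2 tape=__[2]22221122   (A,2)→(A,2,←)
state=A head=-3 tape=_[_]222221122   (A,_)→(B,1,←)
state=B head=-4 tape=[_]1222221122
After 37 steps: state B, head at -4, tape 1222221122.

state B, head at -4, tape 1222221122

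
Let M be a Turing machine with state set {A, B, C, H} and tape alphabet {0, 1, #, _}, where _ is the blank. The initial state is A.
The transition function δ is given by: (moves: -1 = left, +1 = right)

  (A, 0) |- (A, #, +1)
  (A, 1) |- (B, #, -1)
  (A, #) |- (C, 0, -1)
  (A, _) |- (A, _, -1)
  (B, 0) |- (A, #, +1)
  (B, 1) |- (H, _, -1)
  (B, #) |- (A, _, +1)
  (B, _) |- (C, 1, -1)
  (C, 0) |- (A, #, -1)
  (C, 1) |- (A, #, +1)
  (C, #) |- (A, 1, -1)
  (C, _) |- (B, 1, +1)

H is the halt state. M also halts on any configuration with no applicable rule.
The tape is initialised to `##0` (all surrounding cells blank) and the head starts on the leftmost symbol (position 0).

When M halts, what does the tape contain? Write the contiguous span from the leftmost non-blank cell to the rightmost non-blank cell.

state=A head=0 tape=___[#]#0   (A,#)→(C,0,-1)
state=C head=-1 tape=__[_]0#0   (C,_)→(B,1,+1)
state=B head=0 tape=__1[0]#0   (B,0)→(A,#,+1)
state=A head=1 tape=__1#[#]0   (A,#)→(C,0,-1)
state=C head=0 tape=__1[#]00   (C,#)→(A,1,-1)
state=A head=-1 tape=__[1]100   (A,1)→(B,#,-1)
state=B head=-2 tape=_[_]#100   (B,_)→(C,1,-1)
state=C head=-3 tape=[_]1#100   (C,_)→(B,1,+1)
state=B head=-2 tape=1[1]#100   (B,1)→(H,_,-1)
state=H head=-3 tape=[1]_#100
The non-blank tape span at halt is 1_#100.

1_#100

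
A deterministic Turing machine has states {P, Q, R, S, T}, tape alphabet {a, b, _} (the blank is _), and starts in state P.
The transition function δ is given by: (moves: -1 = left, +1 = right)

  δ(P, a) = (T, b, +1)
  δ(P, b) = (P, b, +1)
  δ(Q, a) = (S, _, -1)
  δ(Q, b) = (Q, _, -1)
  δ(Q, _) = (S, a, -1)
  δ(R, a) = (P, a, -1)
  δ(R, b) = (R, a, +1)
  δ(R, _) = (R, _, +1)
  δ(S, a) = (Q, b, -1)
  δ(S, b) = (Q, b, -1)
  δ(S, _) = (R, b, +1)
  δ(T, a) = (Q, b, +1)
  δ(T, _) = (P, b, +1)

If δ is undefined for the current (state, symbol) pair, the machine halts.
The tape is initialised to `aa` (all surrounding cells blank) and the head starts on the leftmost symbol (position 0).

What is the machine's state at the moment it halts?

P

P | __[a]a___   read a → write b, move +1, go to T
T | __b[a]___   read a → write b, move +1, go to Q
Q | __bb[_]__   read _ → write a, move -1, go to S
S | __b[b]a__   read b → write b, move -1, go to Q
Q | __[b]ba__   read b → write _, move -1, go to Q
Q | _[_]_ba__   read _ → write a, move -1, go to S
S | [_]a_ba__   read _ → write b, move +1, go to R
R | b[a]_ba__   read a → write a, move -1, go to P
P | [b]a_ba__   read b → write b, move +1, go to P
P | b[a]_ba__   read a → write b, move +1, go to T
T | bb[_]ba__   read _ → write b, move +1, go to P
P | bbb[b]a__   read b → write b, move +1, go to P
P | bbbb[a]__   read a → write b, move +1, go to T
T | bbbbb[_]_   read _ → write b, move +1, go to P
P | bbbbbb[_]
No transition is defined for (P, _); M halts in state P.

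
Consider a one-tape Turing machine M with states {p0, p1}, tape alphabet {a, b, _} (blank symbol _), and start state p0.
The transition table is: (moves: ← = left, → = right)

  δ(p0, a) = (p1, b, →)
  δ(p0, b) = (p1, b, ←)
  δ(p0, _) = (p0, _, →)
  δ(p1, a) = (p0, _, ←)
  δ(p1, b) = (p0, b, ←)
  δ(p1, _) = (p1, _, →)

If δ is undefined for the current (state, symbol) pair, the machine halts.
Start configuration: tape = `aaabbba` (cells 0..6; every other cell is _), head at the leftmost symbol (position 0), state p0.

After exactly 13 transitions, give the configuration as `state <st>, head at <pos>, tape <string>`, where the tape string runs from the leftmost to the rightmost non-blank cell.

p0 | _[a]aabbba   read a → write b, move →, go to p1
p1 | _b[a]abbba   read a → write _, move ←, go to p0
p0 | _[b]_abbba   read b → write b, move ←, go to p1
p1 | [_]b_abbba   read _ → write _, move →, go to p1
p1 | _[b]_abbba   read b → write b, move ←, go to p0
p0 | [_]b_abbba   read _ → write _, move →, go to p0
p0 | _[b]_abbba   read b → write b, move ←, go to p1
p1 | [_]b_abbba   read _ → write _, move →, go to p1
p1 | _[b]_abbba   read b → write b, move ←, go to p0
p0 | [_]b_abbba   read _ → write _, move →, go to p0
p0 | _[b]_abbba   read b → write b, move ←, go to p1
p1 | [_]b_abbba   read _ → write _, move →, go to p1
p1 | _[b]_abbba   read b → write b, move ←, go to p0
p0 | [_]b_abbba
After 13 steps: state p0, head at -1, tape b_abbba.

state p0, head at -1, tape b_abbba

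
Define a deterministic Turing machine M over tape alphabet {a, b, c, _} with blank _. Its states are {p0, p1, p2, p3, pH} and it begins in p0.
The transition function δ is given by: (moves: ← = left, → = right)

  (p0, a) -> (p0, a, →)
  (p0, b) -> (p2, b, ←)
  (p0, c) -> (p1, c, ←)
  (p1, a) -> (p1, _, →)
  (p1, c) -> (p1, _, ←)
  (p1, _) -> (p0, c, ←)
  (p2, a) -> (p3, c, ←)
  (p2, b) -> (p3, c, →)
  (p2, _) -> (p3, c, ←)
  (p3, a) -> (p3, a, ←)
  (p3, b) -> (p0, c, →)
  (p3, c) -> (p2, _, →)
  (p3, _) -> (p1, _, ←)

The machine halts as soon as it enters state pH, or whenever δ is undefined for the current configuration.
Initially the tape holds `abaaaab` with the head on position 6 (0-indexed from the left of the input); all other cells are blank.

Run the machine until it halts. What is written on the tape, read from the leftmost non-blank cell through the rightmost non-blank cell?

state=p0 head=6 tape=_abaaaa[b]   (p0,b)→(p2,b,←)
state=p2 head=5 tape=_abaaa[a]b   (p2,a)→(p3,c,←)
state=p3 head=4 tape=_abaa[a]cb   (p3,a)→(p3,a,←)
state=p3 head=3 tape=_aba[a]acb   (p3,a)→(p3,a,←)
state=p3 head=2 tape=_ab[a]aacb   (p3,a)→(p3,a,←)
state=p3 head=1 tape=_a[b]aaacb   (p3,b)→(p0,c,→)
state=p0 head=2 tape=_ac[a]aacb   (p0,a)→(p0,a,→)
state=p0 head=3 tape=_aca[a]acb   (p0,a)→(p0,a,→)
state=p0 head=4 tape=_acaa[a]cb   (p0,a)→(p0,a,→)
state=p0 head=5 tape=_acaaa[c]b   (p0,c)→(p1,c,←)
state=p1 head=4 tape=_acaa[a]cb   (p1,a)→(p1,_,→)
state=p1 head=5 tape=_acaa_[c]b   (p1,c)→(p1,_,←)
state=p1 head=4 tape=_acaa[_]_b   (p1,_)→(p0,c,←)
state=p0 head=3 tape=_aca[a]c_b   (p0,a)→(p0,a,→)
state=p0 head=4 tape=_acaa[c]_b   (p0,c)→(p1,c,←)
state=p1 head=3 tape=_aca[a]c_b   (p1,a)→(p1,_,→)
state=p1 head=4 tape=_aca_[c]_b   (p1,c)→(p1,_,←)
state=p1 head=3 tape=_aca[_]__b   (p1,_)→(p0,c,←)
state=p0 head=2 tape=_ac[a]c__b   (p0,a)→(p0,a,→)
state=p0 head=3 tape=_aca[c]__b   (p0,c)→(p1,c,←)
state=p1 head=2 tape=_ac[a]c__b   (p1,a)→(p1,_,→)
state=p1 head=3 tape=_ac_[c]__b   (p1,c)→(p1,_,←)
state=p1 head=2 tape=_ac[_]___b   (p1,_)→(p0,c,←)
state=p0 head=1 tape=_a[c]c___b   (p0,c)→(p1,c,←)
state=p1 head=0 tape=_[a]cc___b   (p1,a)→(p1,_,→)
state=p1 head=1 tape=__[c]c___b   (p1,c)→(p1,_,←)
state=p1 head=0 tape=_[_]_c___b   (p1,_)→(p0,c,←)
state=p0 head=-1 tape=[_]c_c___b
The non-blank tape span at halt is c_c___b.

c_c___b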